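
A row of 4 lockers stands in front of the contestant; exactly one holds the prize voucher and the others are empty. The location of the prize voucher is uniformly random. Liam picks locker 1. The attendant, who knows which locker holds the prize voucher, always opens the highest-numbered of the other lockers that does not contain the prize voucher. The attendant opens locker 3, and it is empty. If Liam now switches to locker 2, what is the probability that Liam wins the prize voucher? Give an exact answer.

0

Condition on the true location of the prize voucher.
If it is in either of lockers 1 and 2 (prior 1/4 each): the attendant would have opened locker 4 instead, probability 0; weight (1/4)·0 = 0 each.
If it is in locker 3 (prior 1/4): the attendant opened locker 3, so this case is ruled out; weight (1/4)·0 = 0.
If it is in locker 4 (prior 1/4): locker 3 is the highest-numbered option available, probability 1; weight (1/4)·1 = 1/4.
The weights sum to 1/4.
So P(the prize voucher in locker 2 | the attendant opened locker 3) = 0 / (1/4) = 0.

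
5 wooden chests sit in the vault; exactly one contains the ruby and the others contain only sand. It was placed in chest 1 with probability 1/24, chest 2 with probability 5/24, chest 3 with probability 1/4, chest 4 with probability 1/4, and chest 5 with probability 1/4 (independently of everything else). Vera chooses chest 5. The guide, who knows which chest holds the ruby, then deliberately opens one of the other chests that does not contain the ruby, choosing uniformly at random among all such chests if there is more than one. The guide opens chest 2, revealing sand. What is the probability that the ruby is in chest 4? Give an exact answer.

Apply Bayes' rule, conditioning on where the ruby actually is.
If it is in chest 1 (prior 1/24): the guide has 3 equally likely choices, so probability 1/3; weight (1/24)·(1/3) = 1/72.
If it is in chest 2 (prior 5/24): the guide opened chest 2, so this case is ruled out; weight (5/24)·0 = 0.
If it is in either of chests 3 and 4 (prior 1/4 each): the guide has 3 equally likely choices, so probability 1/3; weight (1/4)·(1/3) = 1/12 each.
If it is in chest 5 (prior 1/4): the guide has 4 equally likely choices, so probability 1/4; weight (1/4)·(1/4) = 1/16.
The weights sum to 35/144.
So P(the ruby in chest 4 | the guide opened chest 2) = (1/12) / (35/144) = 12/35.

12/35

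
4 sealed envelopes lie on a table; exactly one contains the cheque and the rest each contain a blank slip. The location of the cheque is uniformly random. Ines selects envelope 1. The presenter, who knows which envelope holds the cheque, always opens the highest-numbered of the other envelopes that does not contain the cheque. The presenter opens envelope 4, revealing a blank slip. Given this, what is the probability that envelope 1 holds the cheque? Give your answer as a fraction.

Consider each possible location of the cheque in turn.
If it is in any of envelopes 1, 2, and 3 (prior 1/4 each): envelope 4 is the highest-numbered option available, probability 1; weight (1/4)·1 = 1/4 each.
If it is in envelope 4 (prior 1/4): the presenter opened envelope 4, so this case is ruled out; weight (1/4)·0 = 0.
The weights sum to 3/4.
So P(the cheque in envelope 1 | the presenter opened envelope 4) = (1/4) / (3/4) = 1/3.

1/3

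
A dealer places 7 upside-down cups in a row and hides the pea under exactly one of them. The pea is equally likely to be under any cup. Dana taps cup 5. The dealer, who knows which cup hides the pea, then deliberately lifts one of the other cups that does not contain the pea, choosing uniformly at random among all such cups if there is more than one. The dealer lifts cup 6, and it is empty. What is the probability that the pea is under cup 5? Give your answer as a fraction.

1/7

Apply Bayes' rule, conditioning on where the pea actually is.
If it is under any of cups 1, 2, 3, 4, and 7 (prior 1/7 each): the dealer has 5 equally likely choices, so probability 1/5; weight (1/7)·(1/5) = 1/35 each.
If it is under cup 5 (prior 1/7): the dealer has 6 equally likely choices, so probability 1/6; weight (1/7)·(1/6) = 1/42.
If it is under cup 6 (prior 1/7): the dealer opened cup 6, so this case is ruled out; weight (1/7)·0 = 0.
The weights sum to 1/6.
So P(the pea under cup 5 | the dealer opened cup 6) = (1/42) / (1/6) = 1/7.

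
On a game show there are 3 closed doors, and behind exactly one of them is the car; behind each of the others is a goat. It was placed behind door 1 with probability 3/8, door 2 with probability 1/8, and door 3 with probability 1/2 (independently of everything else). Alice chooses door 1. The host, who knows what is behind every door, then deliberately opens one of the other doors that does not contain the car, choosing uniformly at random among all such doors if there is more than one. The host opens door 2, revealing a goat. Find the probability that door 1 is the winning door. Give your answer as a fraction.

3/11

Consider each possible location of the car in turn.
If it is behind door 1 (prior 3/8): the host has 2 equally likely choices, so probability 1/2; weight (3/8)·(1/2) = 3/16.
If it is behind door 2 (prior 1/8): the host opened door 2, so this case is ruled out; weight (1/8)·0 = 0.
If it is behind door 3 (prior 1/2): the host has no choice, probability 1; weight (1/2)·1 = 1/2.
The weights sum to 11/16.
So P(the car behind door 1 | the host opened door 2) = (3/16) / (11/16) = 3/11.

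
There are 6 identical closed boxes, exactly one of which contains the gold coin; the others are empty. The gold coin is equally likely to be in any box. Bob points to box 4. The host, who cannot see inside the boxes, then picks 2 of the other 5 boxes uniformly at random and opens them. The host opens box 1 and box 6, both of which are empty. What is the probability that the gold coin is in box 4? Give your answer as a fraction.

Apply Bayes' rule, conditioning on where the gold coin actually is.
If it is in either of boxes 1 and 6 (prior 1/6 each): that box was opened and seen not to hold the prize — ruled out; weight (1/6)·0 = 0 each.
If it is in any of boxes 2, 3, 4, and 5 (prior 1/6 each): the host picks exactly this set with probability 1/10 regardless, and none is the prize; weight (1/6)·(1/10) = 1/60 each.
The weights sum to 1/15.
So P(the gold coin in box 4 | the host opened box 1 and box 6) = (1/60) / (1/15) = 1/4.

1/4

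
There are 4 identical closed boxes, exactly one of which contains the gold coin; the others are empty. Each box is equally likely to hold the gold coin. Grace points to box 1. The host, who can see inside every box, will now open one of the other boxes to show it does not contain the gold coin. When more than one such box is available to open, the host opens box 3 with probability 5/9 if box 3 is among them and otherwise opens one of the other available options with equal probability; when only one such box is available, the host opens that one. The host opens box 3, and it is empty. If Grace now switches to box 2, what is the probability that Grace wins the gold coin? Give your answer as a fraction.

1/3

Consider each possible location of the gold coin in turn.
If it is in any of boxes 1, 2, and 4 (prior 1/4 each): box 3 is available, opened with probability 5/9; weight (1/4)·(5/9) = 5/36 each.
If it is in box 3 (prior 1/4): the host opened box 3, so this case is ruled out; weight (1/4)·0 = 0.
The weights sum to 5/12.
So P(the gold coin in box 2 | the host opened box 3) = (5/36) / (5/12) = 1/3.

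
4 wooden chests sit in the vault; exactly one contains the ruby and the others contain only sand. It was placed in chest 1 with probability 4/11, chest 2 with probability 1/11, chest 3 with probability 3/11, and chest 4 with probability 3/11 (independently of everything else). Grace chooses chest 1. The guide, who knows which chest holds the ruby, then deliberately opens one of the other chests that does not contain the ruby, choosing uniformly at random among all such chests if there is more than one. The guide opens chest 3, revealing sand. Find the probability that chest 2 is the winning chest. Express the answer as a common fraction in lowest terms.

Condition on the true location of the ruby.
If it is in chest 1 (prior 4/11): the guide has 3 equally likely choices, so probability 1/3; weight (4/11)·(1/3) = 4/33.
If it is in chest 2 (prior 1/11): the guide has 2 equally likely choices, so probability 1/2; weight (1/11)·(1/2) = 1/22.
If it is in chest 3 (prior 3/11): the guide opened chest 3, so this case is ruled out; weight (3/11)·0 = 0.
If it is in chest 4 (prior 3/11): the guide has 2 equally likely choices, so probability 1/2; weight (3/11)·(1/2) = 3/22.
The weights sum to 10/33.
So P(the ruby in chest 2 | the guide opened chest 3) = (1/22) / (10/33) = 3/20.

3/20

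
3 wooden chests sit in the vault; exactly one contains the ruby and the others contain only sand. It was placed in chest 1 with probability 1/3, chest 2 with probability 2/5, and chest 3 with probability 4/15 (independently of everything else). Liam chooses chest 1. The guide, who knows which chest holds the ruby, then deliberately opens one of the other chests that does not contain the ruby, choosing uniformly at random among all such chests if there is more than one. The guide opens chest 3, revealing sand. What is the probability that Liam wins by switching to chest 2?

Condition on the true location of the ruby.
If it is in chest 1 (prior 1/3): the guide has 2 equally likely choices, so probability 1/2; weight (1/3)·(1/2) = 1/6.
If it is in chest 2 (prior 2/5): the guide has no choice, probability 1; weight (2/5)·1 = 2/5.
If it is in chest 3 (prior 4/15): the guide opened chest 3, so this case is ruled out; weight (4/15)·0 = 0.
The weights sum to 17/30.
So P(the ruby in chest 2 | the guide opened chest 3) = (2/5) / (17/30) = 12/17.

12/17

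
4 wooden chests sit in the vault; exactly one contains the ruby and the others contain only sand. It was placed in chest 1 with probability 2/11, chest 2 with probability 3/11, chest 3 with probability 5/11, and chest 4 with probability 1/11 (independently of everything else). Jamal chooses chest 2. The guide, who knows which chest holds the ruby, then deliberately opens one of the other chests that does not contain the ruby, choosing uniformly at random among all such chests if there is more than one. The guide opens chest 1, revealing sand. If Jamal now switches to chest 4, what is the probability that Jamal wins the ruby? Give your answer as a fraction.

Consider each possible location of the ruby in turn.
If it is in chest 1 (prior 2/11): the guide opened chest 1, so this case is ruled out; weight (2/11)·0 = 0.
If it is in chest 2 (prior 3/11): the guide has 3 equally likely choices, so probability 1/3; weight (3/11)·(1/3) = 1/11.
If it is in chest 3 (prior 5/11): the guide has 2 equally likely choices, so probability 1/2; weight (5/11)·(1/2) = 5/22.
If it is in chest 4 (prior 1/11): the guide has 2 equally likely choices, so probability 1/2; weight (1/11)·(1/2) = 1/22.
The weights sum to 4/11.
So P(the ruby in chest 4 | the guide opened chest 1) = (1/22) / (4/11) = 1/8.

1/8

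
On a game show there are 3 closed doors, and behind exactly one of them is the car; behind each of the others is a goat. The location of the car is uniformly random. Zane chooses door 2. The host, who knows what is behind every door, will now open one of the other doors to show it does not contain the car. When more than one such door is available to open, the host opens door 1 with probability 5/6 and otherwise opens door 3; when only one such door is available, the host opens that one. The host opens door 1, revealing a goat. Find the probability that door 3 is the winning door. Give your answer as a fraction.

6/11

Apply Bayes' rule, conditioning on where the car actually is.
If it is behind door 1 (prior 1/3): the host opened door 1, so this case is ruled out; weight (1/3)·0 = 0.
If it is behind door 2 (prior 1/3): door 1 is available, opened with probability 5/6; weight (1/3)·(5/6) = 5/18.
If it is behind door 3 (prior 1/3): only door 1 is available, probability 1; weight (1/3)·1 = 1/3.
The weights sum to 11/18.
So P(the car behind door 3 | the host opened door 1) = (1/3) / (11/18) = 6/11.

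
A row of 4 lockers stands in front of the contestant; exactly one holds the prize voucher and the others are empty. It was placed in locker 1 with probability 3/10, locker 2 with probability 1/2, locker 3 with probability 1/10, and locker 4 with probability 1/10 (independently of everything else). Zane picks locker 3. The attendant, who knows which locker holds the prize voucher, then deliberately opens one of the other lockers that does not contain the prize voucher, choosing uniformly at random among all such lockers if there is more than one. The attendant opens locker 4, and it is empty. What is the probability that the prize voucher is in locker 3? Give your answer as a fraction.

Consider each possible location of the prize voucher in turn.
If it is in locker 1 (prior 3/10): the attendant has 2 equally likely choices, so probability 1/2; weight (3/10)·(1/2) = 3/20.
If it is in locker 2 (prior 1/2): the attendant has 2 equally likely choices, so probability 1/2; weight (1/2)·(1/2) = 1/4.
If it is in locker 3 (prior 1/10): the attendant has 3 equally likely choices, so probability 1/3; weight (1/10)·(1/3) = 1/30.
If it is in locker 4 (prior 1/10): the attendant opened locker 4, so this case is ruled out; weight (1/10)·0 = 0.
The weights sum to 13/30.
So P(the prize voucher in locker 3 | the attendant opened locker 4) = (1/30) / (13/30) = 1/13.

1/13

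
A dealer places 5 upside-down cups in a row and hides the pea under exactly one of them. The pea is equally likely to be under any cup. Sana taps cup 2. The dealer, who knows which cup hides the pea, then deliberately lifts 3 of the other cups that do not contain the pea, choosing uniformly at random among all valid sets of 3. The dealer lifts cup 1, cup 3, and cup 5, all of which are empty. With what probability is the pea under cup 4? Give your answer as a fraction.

4/5

Apply Bayes' rule, conditioning on where the pea actually is.
If it is under any of cups 1, 3, and 5 (prior 1/5 each): that cup was opened and seen not to hold the prize — ruled out; weight (1/5)·0 = 0 each.
If it is under cup 2 (prior 1/5): the dealer has 4 equally likely choices, so probability 1/4; weight (1/5)·(1/4) = 1/20.
If it is under cup 4 (prior 1/5): the dealer has no choice, probability 1; weight (1/5)·1 = 1/5.
The weights sum to 1/4.
So P(the pea under cup 4 | the dealer opened cup 1, cup 3, and cup 5) = (1/5) / (1/4) = 4/5.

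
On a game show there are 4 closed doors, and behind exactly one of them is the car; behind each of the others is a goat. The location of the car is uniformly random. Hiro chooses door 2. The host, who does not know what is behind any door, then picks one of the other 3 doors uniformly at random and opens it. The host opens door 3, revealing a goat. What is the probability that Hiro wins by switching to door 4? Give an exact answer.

1/3

Because the host chose which door to open without knowing where the car is, the choice is independent of the prize location. Learning that door 3 does not hold the car simply rules out that one location and leaves the remaining 3 doors still equally likely by symmetry.
So P(the car behind door 4) = 1/3.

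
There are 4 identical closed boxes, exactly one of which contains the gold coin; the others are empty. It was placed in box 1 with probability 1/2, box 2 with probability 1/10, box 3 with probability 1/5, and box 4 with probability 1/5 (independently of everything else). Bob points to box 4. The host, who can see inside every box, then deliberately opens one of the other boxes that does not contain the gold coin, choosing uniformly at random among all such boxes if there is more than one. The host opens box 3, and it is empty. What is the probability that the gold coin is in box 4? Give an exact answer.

Consider each possible location of the gold coin in turn.
If it is in box 1 (prior 1/2): the host has 2 equally likely choices, so probability 1/2; weight (1/2)·(1/2) = 1/4.
If it is in box 2 (prior 1/10): the host has 2 equally likely choices, so probability 1/2; weight (1/10)·(1/2) = 1/20.
If it is in box 3 (prior 1/5): the host opened box 3, so this case is ruled out; weight (1/5)·0 = 0.
If it is in box 4 (prior 1/5): the host has 3 equally likely choices, so probability 1/3; weight (1/5)·(1/3) = 1/15.
The weights sum to 11/30.
So P(the gold coin in box 4 | the host opened box 3) = (1/15) / (11/30) = 2/11.

2/11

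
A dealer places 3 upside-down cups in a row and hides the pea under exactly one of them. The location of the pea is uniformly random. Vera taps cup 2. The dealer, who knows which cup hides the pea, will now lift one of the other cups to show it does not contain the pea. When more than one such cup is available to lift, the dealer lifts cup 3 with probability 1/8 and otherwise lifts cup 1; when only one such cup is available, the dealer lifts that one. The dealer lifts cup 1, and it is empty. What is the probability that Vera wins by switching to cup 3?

8/15

Condition on the true location of the pea.
If it is under cup 1 (prior 1/3): the dealer opened cup 1, so this case is ruled out; weight (1/3)·0 = 0.
If it is under cup 2 (prior 1/3): cup 3 is available but not opened, probability 7/8; weight (1/3)·(7/8) = 7/24.
If it is under cup 3 (prior 1/3): only cup 1 is available, probability 1; weight (1/3)·1 = 1/3.
The weights sum to 5/8.
So P(the pea under cup 3 | the dealer opened cup 1) = (1/3) / (5/8) = 8/15.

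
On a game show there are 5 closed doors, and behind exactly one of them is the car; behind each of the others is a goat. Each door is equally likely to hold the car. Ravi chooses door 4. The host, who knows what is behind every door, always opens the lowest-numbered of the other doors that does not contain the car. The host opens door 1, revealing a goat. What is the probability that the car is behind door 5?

Consider each possible location of the car in turn.
If it is behind door 1 (prior 1/5): the host opened door 1, so this case is ruled out; weight (1/5)·0 = 0.
If it is behind any of doors 2, 3, 4, and 5 (prior 1/5 each): door 1 is the lowest-numbered option available, probability 1; weight (1/5)·1 = 1/5 each.
The weights sum to 4/5.
So P(the car behind door 5 | the host opened door 1) = (1/5) / (4/5) = 1/4.

1/4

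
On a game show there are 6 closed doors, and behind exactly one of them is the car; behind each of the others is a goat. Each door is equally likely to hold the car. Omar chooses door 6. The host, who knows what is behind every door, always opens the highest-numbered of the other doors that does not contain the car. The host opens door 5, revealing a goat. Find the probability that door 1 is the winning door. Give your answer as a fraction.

Consider each possible location of the car in turn.
If it is behind any of doors 1, 2, 3, 4, and 6 (prior 1/6 each): door 5 is the highest-numbered option available, probability 1; weight (1/6)·1 = 1/6 each.
If it is behind door 5 (prior 1/6): the host opened door 5, so this case is ruled out; weight (1/6)·0 = 0.
The weights sum to 5/6.
So P(the car behind door 1 | the host opened door 5) = (1/6) / (5/6) = 1/5.

1/5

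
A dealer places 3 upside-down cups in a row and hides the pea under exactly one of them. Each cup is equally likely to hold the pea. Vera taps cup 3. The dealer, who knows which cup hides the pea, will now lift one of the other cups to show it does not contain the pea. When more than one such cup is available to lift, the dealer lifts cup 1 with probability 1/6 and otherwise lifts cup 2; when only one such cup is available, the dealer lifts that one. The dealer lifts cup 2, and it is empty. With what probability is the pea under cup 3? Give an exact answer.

5/11

Apply Bayes' rule, conditioning on where the pea actually is.
If it is under cup 1 (prior 1/3): only cup 2 is available, probability 1; weight (1/3)·1 = 1/3.
If it is under cup 2 (prior 1/3): the dealer opened cup 2, so this case is ruled out; weight (1/3)·0 = 0.
If it is under cup 3 (prior 1/3): cup 1 is available but not opened, probability 5/6; weight (1/3)·(5/6) = 5/18.
The weights sum to 11/18.
So P(the pea under cup 3 | the dealer opened cup 2) = (5/18) / (11/18) = 5/11.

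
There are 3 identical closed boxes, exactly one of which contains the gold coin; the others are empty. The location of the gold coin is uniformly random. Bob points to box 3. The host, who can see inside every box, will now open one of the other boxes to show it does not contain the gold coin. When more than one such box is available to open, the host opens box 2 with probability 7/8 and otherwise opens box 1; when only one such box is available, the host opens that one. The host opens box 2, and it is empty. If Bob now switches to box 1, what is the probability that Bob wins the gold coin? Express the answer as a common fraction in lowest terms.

Consider each possible location of the gold coin in turn.
If it is in box 1 (prior 1/3): only box 2 is available, probability 1; weight (1/3)·1 = 1/3.
If it is in box 2 (prior 1/3): the host opened box 2, so this case is ruled out; weight (1/3)·0 = 0.
If it is in box 3 (prior 1/3): box 2 is available, opened with probability 7/8; weight (1/3)·(7/8) = 7/24.
The weights sum to 5/8.
So P(the gold coin in box 1 | the host opened box 2) = (1/3) / (5/8) = 8/15.

8/15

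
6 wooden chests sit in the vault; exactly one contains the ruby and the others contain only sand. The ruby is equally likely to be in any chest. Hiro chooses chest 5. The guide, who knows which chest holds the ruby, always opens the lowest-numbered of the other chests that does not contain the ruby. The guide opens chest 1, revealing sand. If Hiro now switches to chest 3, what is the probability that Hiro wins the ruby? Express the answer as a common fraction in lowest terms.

1/5

Apply Bayes' rule, conditioning on where the ruby actually is.
If it is in chest 1 (prior 1/6): the guide opened chest 1, so this case is ruled out; weight (1/6)·0 = 0.
If it is in any of chests 2, 3, 4, 5, and 6 (prior 1/6 each): chest 1 is the lowest-numbered option available, probability 1; weight (1/6)·1 = 1/6 each.
The weights sum to 5/6.
So P(the ruby in chest 3 | the guide opened chest 1) = (1/6) / (5/6) = 1/5.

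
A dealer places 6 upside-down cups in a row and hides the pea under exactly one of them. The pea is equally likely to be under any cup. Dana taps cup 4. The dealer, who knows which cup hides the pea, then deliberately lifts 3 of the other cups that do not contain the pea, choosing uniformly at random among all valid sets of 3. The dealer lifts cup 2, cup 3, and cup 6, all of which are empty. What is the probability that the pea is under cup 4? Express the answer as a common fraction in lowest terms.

Apply Bayes' rule, conditioning on where the pea actually is.
If it is under either of cups 1 and 5 (prior 1/6 each): the dealer has 4 equally likely choices, so probability 1/4; weight (1/6)·(1/4) = 1/24 each.
If it is under any of cups 2, 3, and 6 (prior 1/6 each): that cup was opened and seen not to hold the prize — ruled out; weight (1/6)·0 = 0 each.
If it is under cup 4 (prior 1/6): the dealer has 10 equally likely choices, so probability 1/10; weight (1/6)·(1/10) = 1/60.
The weights sum to 1/10.
So P(the pea under cup 4 | the dealer opened cup 2, cup 3, and cup 6) = (1/60) / (1/10) = 1/6.

1/6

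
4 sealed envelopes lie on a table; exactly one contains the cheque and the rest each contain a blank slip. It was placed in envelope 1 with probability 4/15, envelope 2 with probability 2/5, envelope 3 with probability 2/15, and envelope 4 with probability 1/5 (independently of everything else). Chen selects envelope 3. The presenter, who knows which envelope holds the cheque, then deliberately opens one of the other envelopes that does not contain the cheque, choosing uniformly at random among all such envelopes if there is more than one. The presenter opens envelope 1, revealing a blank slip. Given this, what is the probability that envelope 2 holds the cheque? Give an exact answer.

Apply Bayes' rule, conditioning on where the cheque actually is.
If it is in envelope 1 (prior 4/15): the presenter opened envelope 1, so this case is ruled out; weight (4/15)·0 = 0.
If it is in envelope 2 (prior 2/5): the presenter has 2 equally likely choices, so probability 1/2; weight (2/5)·(1/2) = 1/5.
If it is in envelope 3 (prior 2/15): the presenter has 3 equally likely choices, so probability 1/3; weight (2/15)·(1/3) = 2/45.
If it is in envelope 4 (prior 1/5): the presenter has 2 equally likely choices, so probability 1/2; weight (1/5)·(1/2) = 1/10.
The weights sum to 31/90.
So P(the cheque in envelope 2 | the presenter opened envelope 1) = (1/5) / (31/90) = 18/31.

18/31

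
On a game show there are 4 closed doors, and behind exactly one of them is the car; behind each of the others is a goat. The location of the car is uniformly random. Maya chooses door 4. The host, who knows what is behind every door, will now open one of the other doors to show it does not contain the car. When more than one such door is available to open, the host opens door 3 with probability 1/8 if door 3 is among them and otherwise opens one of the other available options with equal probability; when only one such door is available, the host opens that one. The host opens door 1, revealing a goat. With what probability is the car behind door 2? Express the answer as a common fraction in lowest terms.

Condition on the true location of the car.
If it is behind door 1 (prior 1/4): the host opened door 1, so this case is ruled out; weight (1/4)·0 = 0.
If it is behind door 2 (prior 1/4): door 3 is available but not opened, probability 7/8; weight (1/4)·(7/8) = 7/32.
If it is behind door 3 (prior 1/4): door 3 holds the prize so is unavailable; the host chooses uniformly among the 2 others, probability 1/2; weight (1/4)·(1/2) = 1/8.
If it is behind door 4 (prior 1/4): door 3 is available but not opened; door 1 gets probability (1 − 1/8)/2 = 7/16; weight (1/4)·(7/16) = 7/64.
The weights sum to 29/64.
So P(the car behind door 2 | the host opened door 1) = (7/32) / (29/64) = 14/29.

14/29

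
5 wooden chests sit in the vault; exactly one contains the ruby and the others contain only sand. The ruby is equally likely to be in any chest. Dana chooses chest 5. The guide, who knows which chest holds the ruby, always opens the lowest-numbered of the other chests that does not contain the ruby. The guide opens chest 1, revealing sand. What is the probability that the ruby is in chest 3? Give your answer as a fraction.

1/4

Consider each possible location of the ruby in turn.
If it is in chest 1 (prior 1/5): the guide opened chest 1, so this case is ruled out; weight (1/5)·0 = 0.
If it is in any of chests 2, 3, 4, and 5 (prior 1/5 each): chest 1 is the lowest-numbered option available, probability 1; weight (1/5)·1 = 1/5 each.
The weights sum to 4/5.
So P(the ruby in chest 3 | the guide opened chest 1) = (1/5) / (4/5) = 1/4.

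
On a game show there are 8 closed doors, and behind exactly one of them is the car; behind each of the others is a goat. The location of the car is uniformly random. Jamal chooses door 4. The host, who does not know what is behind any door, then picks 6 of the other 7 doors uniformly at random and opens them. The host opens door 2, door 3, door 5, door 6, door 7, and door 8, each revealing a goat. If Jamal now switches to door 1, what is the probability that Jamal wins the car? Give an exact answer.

Apply Bayes' rule, conditioning on where the car actually is.
If it is behind either of doors 1 and 4 (prior 1/8 each): the host picks exactly this set with probability 1/7 regardless, and none is the prize; weight (1/8)·(1/7) = 1/56 each.
If it is behind any of doors 2, 3, 5, 6, 7, and 8 (prior 1/8 each): that door was opened and seen not to hold the prize — ruled out; weight (1/8)·0 = 0 each.
The weights sum to 1/28.
So P(the car behind door 1 | the host opened door 2, door 3, door 5, door 6, door 7, and door 8) = (1/56) / (1/28) = 1/2.

1/2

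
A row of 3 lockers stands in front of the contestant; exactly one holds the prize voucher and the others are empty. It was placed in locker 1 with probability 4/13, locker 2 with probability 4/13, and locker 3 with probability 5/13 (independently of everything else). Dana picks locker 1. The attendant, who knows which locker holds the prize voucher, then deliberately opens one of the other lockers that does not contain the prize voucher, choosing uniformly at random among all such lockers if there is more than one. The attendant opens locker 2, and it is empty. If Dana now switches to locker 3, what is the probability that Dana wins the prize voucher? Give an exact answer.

5/7

Consider each possible location of the prize voucher in turn.
If it is in locker 1 (prior 4/13): the attendant has 2 equally likely choices, so probability 1/2; weight (4/13)·(1/2) = 2/13.
If it is in locker 2 (prior 4/13): the attendant opened locker 2, so this case is ruled out; weight (4/13)·0 = 0.
If it is in locker 3 (prior 5/13): the attendant has no choice, probability 1; weight (5/13)·1 = 5/13.
The weights sum to 7/13.
So P(the prize voucher in locker 3 | the attendant opened locker 2) = (5/13) / (7/13) = 5/7.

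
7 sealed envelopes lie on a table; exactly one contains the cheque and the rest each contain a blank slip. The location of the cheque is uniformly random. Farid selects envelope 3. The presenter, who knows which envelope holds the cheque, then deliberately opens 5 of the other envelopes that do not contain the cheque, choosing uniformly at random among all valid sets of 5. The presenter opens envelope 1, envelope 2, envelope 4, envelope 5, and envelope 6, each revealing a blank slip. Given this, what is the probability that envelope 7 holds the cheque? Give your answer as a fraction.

6/7

Condition on the true location of the cheque.
If it is in any of envelopes 1, 2, 4, 5, and 6 (prior 1/7 each): that envelope was opened and seen not to hold the prize — ruled out; weight (1/7)·0 = 0 each.
If it is in envelope 3 (prior 1/7): the presenter has 6 equally likely choices, so probability 1/6; weight (1/7)·(1/6) = 1/42.
If it is in envelope 7 (prior 1/7): the presenter has no choice, probability 1; weight (1/7)·1 = 1/7.
The weights sum to 1/6.
So P(the cheque in envelope 7 | the presenter opened envelope 1, envelope 2, envelope 4, envelope 5, and envelope 6) = (1/7) / (1/6) = 6/7.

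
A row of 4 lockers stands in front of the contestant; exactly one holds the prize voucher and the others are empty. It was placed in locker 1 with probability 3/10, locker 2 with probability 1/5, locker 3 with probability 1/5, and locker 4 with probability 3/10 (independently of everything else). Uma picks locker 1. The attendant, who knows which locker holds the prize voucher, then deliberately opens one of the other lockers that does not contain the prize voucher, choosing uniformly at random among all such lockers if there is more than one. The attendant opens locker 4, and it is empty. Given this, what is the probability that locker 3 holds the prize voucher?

Consider each possible location of the prize voucher in turn.
If it is in locker 1 (prior 3/10): the attendant has 3 equally likely choices, so probability 1/3; weight (3/10)·(1/3) = 1/10.
If it is in either of lockers 2 and 3 (prior 1/5 each): the attendant has 2 equally likely choices, so probability 1/2; weight (1/5)·(1/2) = 1/10 each.
If it is in locker 4 (prior 3/10): the attendant opened locker 4, so this case is ruled out; weight (3/10)·0 = 0.
The weights sum to 3/10.
So P(the prize voucher in locker 3 | the attendant opened locker 4) = (1/10) / (3/10) = 1/3.

1/3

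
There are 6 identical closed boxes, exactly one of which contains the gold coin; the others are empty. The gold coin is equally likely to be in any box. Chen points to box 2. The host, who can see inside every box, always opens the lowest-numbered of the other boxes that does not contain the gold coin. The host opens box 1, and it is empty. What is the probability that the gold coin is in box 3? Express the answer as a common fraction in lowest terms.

1/5

Condition on the true location of the gold coin.
If it is in box 1 (prior 1/6): the host opened box 1, so this case is ruled out; weight (1/6)·0 = 0.
If it is in any of boxes 2, 3, 4, 5, and 6 (prior 1/6 each): box 1 is the lowest-numbered option available, probability 1; weight (1/6)·1 = 1/6 each.
The weights sum to 5/6.
So P(the gold coin in box 3 | the host opened box 1) = (1/6) / (5/6) = 1/5.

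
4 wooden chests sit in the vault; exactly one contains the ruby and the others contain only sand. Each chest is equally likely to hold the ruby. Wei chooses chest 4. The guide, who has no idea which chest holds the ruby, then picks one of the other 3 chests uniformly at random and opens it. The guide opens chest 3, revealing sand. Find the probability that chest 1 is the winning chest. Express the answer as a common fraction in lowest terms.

1/3

Because the guide chose which chest to open without knowing where the ruby is, the choice is independent of the prize location. Learning that chest 3 does not hold the ruby simply rules out that one location and leaves the remaining 3 chests still equally likely by symmetry.
So P(the ruby in chest 1) = 1/3.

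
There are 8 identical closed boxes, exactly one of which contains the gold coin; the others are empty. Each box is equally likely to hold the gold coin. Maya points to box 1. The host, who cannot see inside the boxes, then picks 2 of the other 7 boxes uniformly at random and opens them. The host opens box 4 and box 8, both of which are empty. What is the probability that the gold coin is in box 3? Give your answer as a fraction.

1/6

Because the host chose which boxes to open without knowing where the gold coin is, the choice is independent of the prize location. Learning that none of the 2 opened boxes holds the gold coin simply rules out those 2 locations and leaves the remaining 6 boxes still equally likely by symmetry.
So P(the gold coin in box 3) = 1/6.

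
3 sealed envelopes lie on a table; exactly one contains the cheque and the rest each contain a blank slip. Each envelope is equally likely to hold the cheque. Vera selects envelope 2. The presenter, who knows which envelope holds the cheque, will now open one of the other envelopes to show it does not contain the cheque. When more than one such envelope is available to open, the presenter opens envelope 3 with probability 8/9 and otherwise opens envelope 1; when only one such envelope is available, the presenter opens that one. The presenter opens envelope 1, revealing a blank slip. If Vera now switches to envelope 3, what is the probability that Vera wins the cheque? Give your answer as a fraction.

Consider each possible location of the cheque in turn.
If it is in envelope 1 (prior 1/3): the presenter opened envelope 1, so this case is ruled out; weight (1/3)·0 = 0.
If it is in envelope 2 (prior 1/3): envelope 3 is available but not opened, probability 1/9; weight (1/3)·(1/9) = 1/27.
If it is in envelope 3 (prior 1/3): only envelope 1 is available, probability 1; weight (1/3)·1 = 1/3.
The weights sum to 10/27.
So P(the cheque in envelope 3 | the presenter opened envelope 1) = (1/3) / (10/27) = 9/10.

9/10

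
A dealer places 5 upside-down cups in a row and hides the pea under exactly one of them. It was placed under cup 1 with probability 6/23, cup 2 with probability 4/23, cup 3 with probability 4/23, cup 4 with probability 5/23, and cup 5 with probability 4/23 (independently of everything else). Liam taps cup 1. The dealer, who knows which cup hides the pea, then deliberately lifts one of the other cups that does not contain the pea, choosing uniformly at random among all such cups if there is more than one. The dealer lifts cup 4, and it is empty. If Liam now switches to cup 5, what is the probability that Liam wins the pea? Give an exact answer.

8/33

Condition on the true location of the pea.
If it is under cup 1 (prior 6/23): the dealer has 4 equally likely choices, so probability 1/4; weight (6/23)·(1/4) = 3/46.
If it is under any of cups 2, 3, and 5 (prior 4/23 each): the dealer has 3 equally likely choices, so probability 1/3; weight (4/23)·(1/3) = 4/69 each.
If it is under cup 4 (prior 5/23): the dealer opened cup 4, so this case is ruled out; weight (5/23)·0 = 0.
The weights sum to 11/46.
So P(the pea under cup 5 | the dealer opened cup 4) = (4/69) / (11/46) = 8/33.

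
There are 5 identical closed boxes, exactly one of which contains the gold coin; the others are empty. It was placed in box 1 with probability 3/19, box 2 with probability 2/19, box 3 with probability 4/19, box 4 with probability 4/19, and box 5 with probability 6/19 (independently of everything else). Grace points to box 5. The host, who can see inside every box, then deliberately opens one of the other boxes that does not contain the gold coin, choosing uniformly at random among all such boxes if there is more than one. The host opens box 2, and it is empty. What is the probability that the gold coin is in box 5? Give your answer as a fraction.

9/31

Apply Bayes' rule, conditioning on where the gold coin actually is.
If it is in box 1 (prior 3/19): the host has 3 equally likely choices, so probability 1/3; weight (3/19)·(1/3) = 1/19.
If it is in box 2 (prior 2/19): the host opened box 2, so this case is ruled out; weight (2/19)·0 = 0.
If it is in either of boxes 3 and 4 (prior 4/19 each): the host has 3 equally likely choices, so probability 1/3; weight (4/19)·(1/3) = 4/57 each.
If it is in box 5 (prior 6/19): the host has 4 equally likely choices, so probability 1/4; weight (6/19)·(1/4) = 3/38.
The weights sum to 31/114.
So P(the gold coin in box 5 | the host opened box 2) = (3/38) / (31/114) = 9/31.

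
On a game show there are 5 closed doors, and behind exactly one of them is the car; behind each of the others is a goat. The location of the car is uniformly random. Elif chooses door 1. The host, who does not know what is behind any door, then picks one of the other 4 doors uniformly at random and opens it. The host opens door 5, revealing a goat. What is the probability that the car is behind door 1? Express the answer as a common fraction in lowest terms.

1/4

Because the host chose which door to open without knowing where the car is, the choice is independent of the prize location. Learning that door 5 does not hold the car simply rules out that one location and leaves the remaining 4 doors still equally likely by symmetry.
So P(the car behind door 1) = 1/4.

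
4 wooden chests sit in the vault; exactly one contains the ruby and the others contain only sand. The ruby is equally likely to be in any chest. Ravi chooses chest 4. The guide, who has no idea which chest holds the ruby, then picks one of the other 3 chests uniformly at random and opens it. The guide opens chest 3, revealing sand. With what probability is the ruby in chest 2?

Consider each possible location of the ruby in turn.
If it is in any of chests 1, 2, and 4 (prior 1/4 each): the guide picks chest 3 with probability 1/3 regardless, and it is not the prize; weight (1/4)·(1/3) = 1/12 each.
If it is in chest 3 (prior 1/4): the guide opened chest 3, so this case is ruled out; weight (1/4)·0 = 0.
The weights sum to 1/4.
So P(the ruby in chest 2 | the guide opened chest 3) = (1/12) / (1/4) = 1/3.

1/3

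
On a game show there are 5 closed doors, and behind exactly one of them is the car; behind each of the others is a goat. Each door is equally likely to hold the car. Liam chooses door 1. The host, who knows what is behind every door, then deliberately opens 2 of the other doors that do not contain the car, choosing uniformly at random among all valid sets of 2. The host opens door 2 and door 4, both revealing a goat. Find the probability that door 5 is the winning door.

Condition on the true location of the car.
If it is behind door 1 (prior 1/5): the host has 6 equally likely choices, so probability 1/6; weight (1/5)·(1/6) = 1/30.
If it is behind either of doors 2 and 4 (prior 1/5 each): that door was opened and seen not to hold the prize — ruled out; weight (1/5)·0 = 0 each.
If it is behind either of doors 3 and 5 (prior 1/5 each): the host has 3 equally likely choices, so probability 1/3; weight (1/5)·(1/3) = 1/15 each.
The weights sum to 1/6.
So P(the car behind door 5 | the host opened door 2 and door 4) = (1/15) / (1/6) = 2/5.

2/5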